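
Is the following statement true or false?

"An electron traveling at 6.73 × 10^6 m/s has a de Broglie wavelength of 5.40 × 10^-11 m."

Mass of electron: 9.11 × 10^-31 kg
False

The claim is incorrect.

Using λ = h/(mv):
λ = (6.626 × 10^-34 J·s) / (9.11 × 10^-31 kg × 6.73 × 10^6 m/s)
λ = 1.08 × 10^-10 m

The actual wavelength differs from the claimed 5.40 × 10^-11 m.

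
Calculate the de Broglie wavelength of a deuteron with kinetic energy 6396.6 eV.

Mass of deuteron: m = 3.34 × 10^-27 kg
2.53 × 10^-13 m

Using λ = h/√(2mKE):

First convert KE to Joules: KE = 6396.6 eV = 1.025 × 10^-15 J

λ = h/√(2mKE)
λ = (6.626 × 10^-34 J·s) / √(2 × 3.34 × 10^-27 kg × 1.025 × 10^-15 J)
λ = 2.53 × 10^-13 m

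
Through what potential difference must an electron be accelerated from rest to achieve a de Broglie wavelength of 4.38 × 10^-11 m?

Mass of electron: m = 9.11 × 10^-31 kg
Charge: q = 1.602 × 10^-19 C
784 V

From λ = h/√(2mqV), we solve for V:

λ² = h²/(2mqV)
V = h²/(2mqλ²)
V = (6.626 × 10^-34 J·s)² / (2 × 9.11 × 10^-31 kg × 1.602 × 10^-19 C × (4.38 × 10^-11 m)²)
V = 784 V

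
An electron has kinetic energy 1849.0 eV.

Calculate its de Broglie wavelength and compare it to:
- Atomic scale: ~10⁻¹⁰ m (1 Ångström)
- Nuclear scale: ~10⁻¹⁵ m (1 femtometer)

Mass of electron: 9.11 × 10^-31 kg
λ = 2.85 × 10^-11 m, which is between nuclear and atomic scales.

Using λ = h/√(2mKE):

KE = 1849.0 eV = 2.962 × 10^-16 J

λ = h/√(2mKE)
λ = (6.626 × 10^-34 J·s) / √(2 × 9.11 × 10^-31 kg × 2.962 × 10^-16 J)
λ = 2.85 × 10^-11 m

Comparison:
- Atomic scale (10⁻¹⁰ m): λ is 0.29× this size
- Nuclear scale (10⁻¹⁵ m): λ is 2.9e+04× this size

The wavelength is between nuclear and atomic scales.

This wavelength is appropriate for probing atomic structure but too large for nuclear physics experiments.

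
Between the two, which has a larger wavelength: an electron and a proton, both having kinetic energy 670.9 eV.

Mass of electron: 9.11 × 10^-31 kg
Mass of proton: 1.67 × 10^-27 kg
The electron has the longer wavelength.

Using λ = h/√(2mKE):

For electron: λ₁ = h/√(2m₁KE) = 4.73 × 10^-11 m
For proton: λ₂ = h/√(2m₂KE) = 1.11 × 10^-12 m

Since λ ∝ 1/√m at constant kinetic energy, the lighter particle has the longer wavelength.

The electron has the longer de Broglie wavelength.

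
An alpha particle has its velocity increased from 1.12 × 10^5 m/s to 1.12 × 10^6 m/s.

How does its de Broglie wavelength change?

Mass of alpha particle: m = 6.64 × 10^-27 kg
The wavelength decreases by a factor of 10.

Using λ = h/(mv):

Initial wavelength: λ₁ = h/(mv₁) = 8.91 × 10^-13 m
Final wavelength: λ₂ = h/(mv₂) = 8.91 × 10^-14 m

Since λ ∝ 1/v, when velocity increases by a factor of 10, the wavelength decreases by a factor of 10.

λ₂/λ₁ = v₁/v₂ = 1/10

The wavelength decreases by a factor of 10.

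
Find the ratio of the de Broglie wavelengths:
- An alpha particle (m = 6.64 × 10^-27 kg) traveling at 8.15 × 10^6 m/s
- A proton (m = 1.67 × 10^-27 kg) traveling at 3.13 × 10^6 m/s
λ₁/λ₂ = 0.0966

Using λ = h/(mv):

λ₁ = h/(m₁v₁) = 1.22 × 10^-14 m
λ₂ = h/(m₂v₂) = 1.27 × 10^-13 m

Ratio λ₁/λ₂ = (m₂v₂)/(m₁v₁)
         = (1.67 × 10^-27 kg × 3.13 × 10^6 m/s) / (6.64 × 10^-27 kg × 8.15 × 10^6 m/s)
         = 0.0966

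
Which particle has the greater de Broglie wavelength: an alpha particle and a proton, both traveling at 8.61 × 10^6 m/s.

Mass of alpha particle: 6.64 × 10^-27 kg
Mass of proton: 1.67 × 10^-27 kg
The proton has the longer wavelength.

Using λ = h/(mv), since both particles have the same velocity, the wavelength depends only on mass.

For alpha particle: λ₁ = h/(m₁v) = 1.16 × 10^-14 m
For proton: λ₂ = h/(m₂v) = 4.61 × 10^-14 m

Since λ ∝ 1/m at constant velocity, the lighter particle has the longer wavelength.

The proton has the longer de Broglie wavelength.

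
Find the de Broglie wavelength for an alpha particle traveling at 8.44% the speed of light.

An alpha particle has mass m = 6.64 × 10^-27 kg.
3.94 × 10^-15 m

Using the de Broglie relation λ = h/(mv):

v = 8.44% × c = 2.530 × 10^7 m/s

λ = h/(mv)
λ = (6.626 × 10^-34 J·s) / (6.64 × 10^-27 kg × 2.530 × 10^7 m/s)
λ = 3.94 × 10^-15 m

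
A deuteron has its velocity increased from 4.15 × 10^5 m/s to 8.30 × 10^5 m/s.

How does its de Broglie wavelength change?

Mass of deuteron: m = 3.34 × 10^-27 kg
The wavelength decreases by a factor of 2.

Using λ = h/(mv):

Initial wavelength: λ₁ = h/(mv₁) = 4.78 × 10^-13 m
Final wavelength: λ₂ = h/(mv₂) = 2.39 × 10^-13 m

Since λ ∝ 1/v, when velocity increases by a factor of 2, the wavelength decreases by a factor of 2.

λ₂/λ₁ = v₁/v₂ = 1/2

The wavelength decreases by a factor of 2.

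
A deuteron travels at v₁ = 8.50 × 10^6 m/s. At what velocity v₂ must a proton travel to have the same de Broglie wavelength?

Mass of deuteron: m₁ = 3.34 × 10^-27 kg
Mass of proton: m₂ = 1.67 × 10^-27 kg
v₂ = 1.70 × 10^7 m/s

For equal de Broglie wavelengths: λ₁ = λ₂

h/(m₁v₁) = h/(m₂v₂)
m₁v₁ = m₂v₂
v₂ = v₁ · (m₁/m₂)

v₂ = 8.50 × 10^6 m/s × (3.34 × 10^-27 kg / 1.67 × 10^-27 kg)
v₂ = 1.70 × 10^7 m/s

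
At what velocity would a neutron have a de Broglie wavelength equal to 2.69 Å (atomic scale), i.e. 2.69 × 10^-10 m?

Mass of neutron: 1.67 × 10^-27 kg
1.47 × 10^3 m/s

From λ = h/(mv), solve for v:

v = h/(mλ)
v = (6.626 × 10^-34 J·s) / (1.67 × 10^-27 kg × 2.69 × 10^-10 m)
v = 1.47 × 10^3 m/s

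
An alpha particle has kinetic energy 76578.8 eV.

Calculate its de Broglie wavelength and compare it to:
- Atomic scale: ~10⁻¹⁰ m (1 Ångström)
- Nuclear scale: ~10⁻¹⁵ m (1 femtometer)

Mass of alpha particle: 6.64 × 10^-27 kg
λ = 5.19 × 10^-14 m, which is between nuclear and atomic scales.

Using λ = h/√(2mKE):

KE = 76578.8 eV = 1.227 × 10^-14 J

λ = h/√(2mKE)
λ = (6.626 × 10^-34 J·s) / √(2 × 6.64 × 10^-27 kg × 1.227 × 10^-14 J)
λ = 5.19 × 10^-14 m

Comparison:
- Atomic scale (10⁻¹⁰ m): λ is 0.00052× this size
- Nuclear scale (10⁻¹⁵ m): λ is 52× this size

The wavelength is between nuclear and atomic scales.

This wavelength is appropriate for probing atomic structure but too large for nuclear physics experiments.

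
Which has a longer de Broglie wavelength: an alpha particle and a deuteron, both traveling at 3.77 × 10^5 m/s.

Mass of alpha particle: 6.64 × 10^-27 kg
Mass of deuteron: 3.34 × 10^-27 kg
The deuteron has the longer wavelength.

Using λ = h/(mv), since both particles have the same velocity, the wavelength depends only on mass.

For alpha particle: λ₁ = h/(m₁v) = 2.65 × 10^-13 m
For deuteron: λ₂ = h/(m₂v) = 5.26 × 10^-13 m

Since λ ∝ 1/m at constant velocity, the lighter particle has the longer wavelength.

The deuteron has the longer de Broglie wavelength.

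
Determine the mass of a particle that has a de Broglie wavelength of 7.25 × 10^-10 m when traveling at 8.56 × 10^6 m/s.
1.07 × 10^-31 kg

From the de Broglie relation λ = h/(mv), we solve for m:

m = h/(λv)
m = (6.626 × 10^-34 J·s) / (7.25 × 10^-10 m × 8.56 × 10^6 m/s)
m = 1.07 × 10^-31 kg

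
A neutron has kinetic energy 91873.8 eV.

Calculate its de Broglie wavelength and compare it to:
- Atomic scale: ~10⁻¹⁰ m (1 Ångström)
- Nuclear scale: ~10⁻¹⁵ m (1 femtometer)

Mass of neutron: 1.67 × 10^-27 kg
λ = 9.45 × 10^-14 m, which is between nuclear and atomic scales.

Using λ = h/√(2mKE):

KE = 91873.8 eV = 1.472 × 10^-14 J

λ = h/√(2mKE)
λ = (6.626 × 10^-34 J·s) / √(2 × 1.67 × 10^-27 kg × 1.472 × 10^-14 J)
λ = 9.45 × 10^-14 m

Comparison:
- Atomic scale (10⁻¹⁰ m): λ is 0.00094× this size
- Nuclear scale (10⁻¹⁵ m): λ is 94× this size

The wavelength is between nuclear and atomic scales.

This wavelength is appropriate for probing atomic structure but too large for nuclear physics experiments.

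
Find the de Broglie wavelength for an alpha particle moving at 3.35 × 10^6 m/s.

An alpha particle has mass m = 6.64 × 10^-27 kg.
2.98 × 10^-14 m

Using the de Broglie relation λ = h/(mv):

λ = h/(mv)
λ = (6.626 × 10^-34 J·s) / (6.64 × 10^-27 kg × 3.35 × 10^6 m/s)
λ = 2.98 × 10^-14 m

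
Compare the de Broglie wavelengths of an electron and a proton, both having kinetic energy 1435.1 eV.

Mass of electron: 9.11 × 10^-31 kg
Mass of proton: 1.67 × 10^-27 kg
The electron has the longer wavelength.

Using λ = h/√(2mKE):

For electron: λ₁ = h/√(2m₁KE) = 3.24 × 10^-11 m
For proton: λ₂ = h/√(2m₂KE) = 7.56 × 10^-13 m

Since λ ∝ 1/√m at constant kinetic energy, the lighter particle has the longer wavelength.

The electron has the longer de Broglie wavelength.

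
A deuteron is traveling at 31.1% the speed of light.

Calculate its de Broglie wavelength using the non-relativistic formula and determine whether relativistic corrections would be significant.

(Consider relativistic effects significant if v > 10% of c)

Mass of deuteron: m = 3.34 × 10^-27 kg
Yes, relativistic corrections are needed.

Using the non-relativistic de Broglie formula λ = h/(mv):

v = 31.1% × c = 9.324 × 10^7 m/s

λ = h/(mv)
λ = (6.626 × 10^-34 J·s) / (3.34 × 10^-27 kg × 9.324 × 10^7 m/s)
λ = 2.13 × 10^-15 m

Since v = 31.1% of c > 10% of c, relativistic corrections ARE significant and the actual wavelength would differ from this non-relativistic estimate.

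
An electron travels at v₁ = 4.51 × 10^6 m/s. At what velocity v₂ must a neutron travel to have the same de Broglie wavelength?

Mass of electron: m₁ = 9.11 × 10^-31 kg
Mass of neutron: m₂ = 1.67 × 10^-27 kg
v₂ = 2.46 × 10^3 m/s

For equal de Broglie wavelengths: λ₁ = λ₂

h/(m₁v₁) = h/(m₂v₂)
m₁v₁ = m₂v₂
v₂ = v₁ · (m₁/m₂)

v₂ = 4.51 × 10^6 m/s × (9.11 × 10^-31 kg / 1.67 × 10^-27 kg)
v₂ = 2.46 × 10^3 m/s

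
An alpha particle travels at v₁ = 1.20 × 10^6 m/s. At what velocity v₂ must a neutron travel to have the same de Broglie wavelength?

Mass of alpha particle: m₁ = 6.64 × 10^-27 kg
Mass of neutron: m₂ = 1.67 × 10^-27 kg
v₂ = 4.77 × 10^6 m/s

For equal de Broglie wavelengths: λ₁ = λ₂

h/(m₁v₁) = h/(m₂v₂)
m₁v₁ = m₂v₂
v₂ = v₁ · (m₁/m₂)

v₂ = 1.20 × 10^6 m/s × (6.64 × 10^-27 kg / 1.67 × 10^-27 kg)
v₂ = 4.77 × 10^6 m/s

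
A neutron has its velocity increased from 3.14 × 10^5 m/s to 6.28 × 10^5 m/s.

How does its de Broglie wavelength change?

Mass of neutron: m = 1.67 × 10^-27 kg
The wavelength decreases by a factor of 2.

Using λ = h/(mv):

Initial wavelength: λ₁ = h/(mv₁) = 1.26 × 10^-12 m
Final wavelength: λ₂ = h/(mv₂) = 6.32 × 10^-13 m

Since λ ∝ 1/v, when velocity increases by a factor of 2, the wavelength decreases by a factor of 2.

λ₂/λ₁ = v₁/v₂ = 1/2

The wavelength decreases by a factor of 2.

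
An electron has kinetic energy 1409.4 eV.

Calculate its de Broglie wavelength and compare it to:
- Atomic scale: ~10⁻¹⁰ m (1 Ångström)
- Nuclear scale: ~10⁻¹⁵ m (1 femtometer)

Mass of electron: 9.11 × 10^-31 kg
λ = 3.27 × 10^-11 m, which is between nuclear and atomic scales.

Using λ = h/√(2mKE):

KE = 1409.4 eV = 2.258 × 10^-16 J

λ = h/√(2mKE)
λ = (6.626 × 10^-34 J·s) / √(2 × 9.11 × 10^-31 kg × 2.258 × 10^-16 J)
λ = 3.27 × 10^-11 m

Comparison:
- Atomic scale (10⁻¹⁰ m): λ is 0.33× this size
- Nuclear scale (10⁻¹⁵ m): λ is 3.3e+04× this size

The wavelength is between nuclear and atomic scales.

This wavelength is appropriate for probing atomic structure but too large for nuclear physics experiments.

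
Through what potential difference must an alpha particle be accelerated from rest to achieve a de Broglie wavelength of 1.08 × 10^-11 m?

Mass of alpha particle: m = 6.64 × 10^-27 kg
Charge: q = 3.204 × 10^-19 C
8.85 × 10^-1 V

From λ = h/√(2mqV), we solve for V:

λ² = h²/(2mqV)
V = h²/(2mqλ²)
V = (6.626 × 10^-34 J·s)² / (2 × 6.64 × 10^-27 kg × 3.204 × 10^-19 C × (1.08 × 10^-11 m)²)
V = 8.85 × 10^-1 V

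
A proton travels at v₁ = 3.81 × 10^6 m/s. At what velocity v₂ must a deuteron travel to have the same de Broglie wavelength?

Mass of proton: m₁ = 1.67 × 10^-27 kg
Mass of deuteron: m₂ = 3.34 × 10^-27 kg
v₂ = 1.90 × 10^6 m/s

For equal de Broglie wavelengths: λ₁ = λ₂

h/(m₁v₁) = h/(m₂v₂)
m₁v₁ = m₂v₂
v₂ = v₁ · (m₁/m₂)

v₂ = 3.81 × 10^6 m/s × (1.67 × 10^-27 kg / 3.34 × 10^-27 kg)
v₂ = 1.90 × 10^6 m/s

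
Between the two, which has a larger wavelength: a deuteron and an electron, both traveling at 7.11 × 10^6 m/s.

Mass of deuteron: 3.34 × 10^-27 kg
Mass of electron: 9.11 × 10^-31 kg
The electron has the longer wavelength.

Using λ = h/(mv), since both particles have the same velocity, the wavelength depends only on mass.

For deuteron: λ₁ = h/(m₁v) = 2.79 × 10^-14 m
For electron: λ₂ = h/(m₂v) = 1.02 × 10^-10 m

Since λ ∝ 1/m at constant velocity, the lighter particle has the longer wavelength.

The electron has the longer de Broglie wavelength.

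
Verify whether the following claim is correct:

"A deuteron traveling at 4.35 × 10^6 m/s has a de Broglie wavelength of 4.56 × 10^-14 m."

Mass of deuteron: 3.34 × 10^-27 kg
True

The claim is correct.

Using λ = h/(mv):
λ = (6.626 × 10^-34 J·s) / (3.34 × 10^-27 kg × 4.35 × 10^6 m/s)
λ = 4.56 × 10^-14 m

This matches the claimed value.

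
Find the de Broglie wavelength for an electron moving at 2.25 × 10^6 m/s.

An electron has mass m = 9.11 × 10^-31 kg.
3.23 × 10^-10 m

Using the de Broglie relation λ = h/(mv):

λ = h/(mv)
λ = (6.626 × 10^-34 J·s) / (9.11 × 10^-31 kg × 2.25 × 10^6 m/s)
λ = 3.23 × 10^-10 m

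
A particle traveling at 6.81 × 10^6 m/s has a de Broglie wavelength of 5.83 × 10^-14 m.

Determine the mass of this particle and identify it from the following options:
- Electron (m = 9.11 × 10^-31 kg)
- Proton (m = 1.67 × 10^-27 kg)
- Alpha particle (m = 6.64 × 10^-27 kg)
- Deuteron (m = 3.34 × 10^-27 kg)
The particle is a proton.

From λ = h/(mv), solve for mass:

m = h/(λv)
m = (6.626 × 10^-34 J·s) / (5.83 × 10^-14 m × 6.81 × 10^6 m/s)
m = 1.67 × 10^-27 kg

Comparing with the listed masses, this is closest to a proton.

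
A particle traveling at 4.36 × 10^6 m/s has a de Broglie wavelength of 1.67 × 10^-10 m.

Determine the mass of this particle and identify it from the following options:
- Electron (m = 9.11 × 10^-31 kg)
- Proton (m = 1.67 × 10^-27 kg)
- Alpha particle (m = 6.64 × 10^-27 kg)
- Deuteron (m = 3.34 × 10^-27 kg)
The particle is an electron.

From λ = h/(mv), solve for mass:

m = h/(λv)
m = (6.626 × 10^-34 J·s) / (1.67 × 10^-10 m × 4.36 × 10^6 m/s)
m = 9.10 × 10^-31 kg

Comparing with the listed masses, this is closest to an electron.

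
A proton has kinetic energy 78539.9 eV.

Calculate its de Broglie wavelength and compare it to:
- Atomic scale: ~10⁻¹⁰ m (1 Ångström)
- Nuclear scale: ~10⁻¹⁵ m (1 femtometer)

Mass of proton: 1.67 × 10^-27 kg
λ = 1.02 × 10^-13 m, which is between nuclear and atomic scales.

Using λ = h/√(2mKE):

KE = 78539.9 eV = 1.258 × 10^-14 J

λ = h/√(2mKE)
λ = (6.626 × 10^-34 J·s) / √(2 × 1.67 × 10^-27 kg × 1.258 × 10^-14 J)
λ = 1.02 × 10^-13 m

Comparison:
- Atomic scale (10⁻¹⁰ m): λ is 0.001× this size
- Nuclear scale (10⁻¹⁵ m): λ is 1e+02× this size

The wavelength is between nuclear and atomic scales.

This wavelength is appropriate for probing atomic structure but too large for nuclear physics experiments.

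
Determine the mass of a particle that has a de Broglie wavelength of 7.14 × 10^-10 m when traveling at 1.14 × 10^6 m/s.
8.14 × 10^-31 kg

From the de Broglie relation λ = h/(mv), we solve for m:

m = h/(λv)
m = (6.626 × 10^-34 J·s) / (7.14 × 10^-10 m × 1.14 × 10^6 m/s)
m = 8.14 × 10^-31 kg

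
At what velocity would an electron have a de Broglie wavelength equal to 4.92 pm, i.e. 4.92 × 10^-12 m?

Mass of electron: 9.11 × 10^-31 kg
1.48 × 10^8 m/s

From λ = h/(mv), solve for v:

v = h/(mλ)
v = (6.626 × 10^-34 J·s) / (9.11 × 10^-31 kg × 4.92 × 10^-12 m)
v = 1.48 × 10^8 m/s

Note: This velocity is 49.3% of the speed of light, so relativistic corrections would be needed for a more accurate calculation.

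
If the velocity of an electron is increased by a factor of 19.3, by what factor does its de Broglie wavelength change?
The wavelength decreases by a factor of 19.3.

From λ = h/(mv), the wavelength is inversely proportional to velocity:

λ ∝ 1/v

If v → 19.3v, then λ → λ/19.3

When velocity is increased by a factor of 19.3, the wavelength decreases by a factor of 19.3.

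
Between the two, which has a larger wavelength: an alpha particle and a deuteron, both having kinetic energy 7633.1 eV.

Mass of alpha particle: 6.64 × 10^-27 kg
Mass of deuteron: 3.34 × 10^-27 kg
The deuteron has the longer wavelength.

Using λ = h/√(2mKE):

For alpha particle: λ₁ = h/√(2m₁KE) = 1.64 × 10^-13 m
For deuteron: λ₂ = h/√(2m₂KE) = 2.32 × 10^-13 m

Since λ ∝ 1/√m at constant kinetic energy, the lighter particle has the longer wavelength.

The deuteron has the longer de Broglie wavelength.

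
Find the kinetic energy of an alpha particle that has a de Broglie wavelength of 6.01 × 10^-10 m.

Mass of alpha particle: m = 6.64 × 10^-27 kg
9.15 × 10^-23 J (or 5.71 × 10^-4 eV)

From λ = h/√(2mKE), we solve for KE:

λ² = h²/(2mKE)
KE = h²/(2mλ²)
KE = (6.626 × 10^-34 J·s)² / (2 × 6.64 × 10^-27 kg × (6.01 × 10^-10 m)²)
KE = 9.15 × 10^-23 J
KE = 5.71 × 10^-4 eV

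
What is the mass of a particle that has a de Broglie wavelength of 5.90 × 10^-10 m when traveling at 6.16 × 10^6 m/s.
1.82 × 10^-31 kg

From the de Broglie relation λ = h/(mv), we solve for m:

m = h/(λv)
m = (6.626 × 10^-34 J·s) / (5.90 × 10^-10 m × 6.16 × 10^6 m/s)
m = 1.82 × 10^-31 kg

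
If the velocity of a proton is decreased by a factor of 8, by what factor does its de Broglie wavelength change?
The wavelength increases by a factor of 8.

From λ = h/(mv), the wavelength is inversely proportional to velocity:

λ ∝ 1/v

If v → v/8, then λ → 8λ

When velocity is decreased by a factor of 8, the wavelength increases by a factor of 8.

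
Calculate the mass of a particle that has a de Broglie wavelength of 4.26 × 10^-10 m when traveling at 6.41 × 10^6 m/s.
2.43 × 10^-31 kg

From the de Broglie relation λ = h/(mv), we solve for m:

m = h/(λv)
m = (6.626 × 10^-34 J·s) / (4.26 × 10^-10 m × 6.41 × 10^6 m/s)
m = 2.43 × 10^-31 kg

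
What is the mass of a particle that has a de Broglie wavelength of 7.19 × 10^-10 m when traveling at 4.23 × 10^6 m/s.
2.18 × 10^-31 kg

From the de Broglie relation λ = h/(mv), we solve for m:

m = h/(λv)
m = (6.626 × 10^-34 J·s) / (7.19 × 10^-10 m × 4.23 × 10^6 m/s)
m = 2.18 × 10^-31 kg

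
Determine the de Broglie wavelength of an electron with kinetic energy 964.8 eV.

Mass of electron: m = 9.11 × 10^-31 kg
3.95 × 10^-11 m

Using λ = h/√(2mKE):

First convert KE to Joules: KE = 964.8 eV = 1.546 × 10^-16 J

λ = h/√(2mKE)
λ = (6.626 × 10^-34 J·s) / √(2 × 9.11 × 10^-31 kg × 1.546 × 10^-16 J)
λ = 3.95 × 10^-11 m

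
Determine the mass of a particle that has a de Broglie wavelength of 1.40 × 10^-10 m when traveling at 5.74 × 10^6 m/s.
8.25 × 10^-31 kg

From the de Broglie relation λ = h/(mv), we solve for m:

m = h/(λv)
m = (6.626 × 10^-34 J·s) / (1.40 × 10^-10 m × 5.74 × 10^6 m/s)
m = 8.25 × 10^-31 kg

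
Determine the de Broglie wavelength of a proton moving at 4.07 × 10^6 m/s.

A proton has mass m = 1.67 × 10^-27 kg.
9.75 × 10^-14 m

Using the de Broglie relation λ = h/(mv):

λ = h/(mv)
λ = (6.626 × 10^-34 J·s) / (1.67 × 10^-27 kg × 4.07 × 10^6 m/s)
λ = 9.75 × 10^-14 m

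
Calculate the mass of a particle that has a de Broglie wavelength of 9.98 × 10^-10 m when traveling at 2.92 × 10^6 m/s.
2.27 × 10^-31 kg

From the de Broglie relation λ = h/(mv), we solve for m:

m = h/(λv)
m = (6.626 × 10^-34 J·s) / (9.98 × 10^-10 m × 2.92 × 10^6 m/s)
m = 2.27 × 10^-31 kg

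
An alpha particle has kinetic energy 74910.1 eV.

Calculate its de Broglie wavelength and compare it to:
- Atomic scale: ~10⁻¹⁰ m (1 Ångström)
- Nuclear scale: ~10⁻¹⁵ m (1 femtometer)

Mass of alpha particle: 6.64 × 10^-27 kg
λ = 5.25 × 10^-14 m, which is between nuclear and atomic scales.

Using λ = h/√(2mKE):

KE = 74910.1 eV = 1.200 × 10^-14 J

λ = h/√(2mKE)
λ = (6.626 × 10^-34 J·s) / √(2 × 6.64 × 10^-27 kg × 1.200 × 10^-14 J)
λ = 5.25 × 10^-14 m

Comparison:
- Atomic scale (10⁻¹⁰ m): λ is 0.00052× this size
- Nuclear scale (10⁻¹⁵ m): λ is 52× this size

The wavelength is between nuclear and atomic scales.

This wavelength is appropriate for probing atomic structure but too large for nuclear physics experiments.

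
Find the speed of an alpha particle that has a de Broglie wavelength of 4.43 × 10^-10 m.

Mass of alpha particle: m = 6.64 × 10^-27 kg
2.25 × 10^2 m/s

From the de Broglie relation λ = h/(mv), we solve for v:

v = h/(mλ)
v = (6.626 × 10^-34 J·s) / (6.64 × 10^-27 kg × 4.43 × 10^-10 m)
v = 2.25 × 10^2 m/s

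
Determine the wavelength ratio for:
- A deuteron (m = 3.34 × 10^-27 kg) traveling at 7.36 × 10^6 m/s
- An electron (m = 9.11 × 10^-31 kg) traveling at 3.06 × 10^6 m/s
λ₁/λ₂ = 1.13 × 10^-4

Using λ = h/(mv):

λ₁ = h/(m₁v₁) = 2.70 × 10^-14 m
λ₂ = h/(m₂v₂) = 2.38 × 10^-10 m

Ratio λ₁/λ₂ = (m₂v₂)/(m₁v₁)
         = (9.11 × 10^-31 kg × 3.06 × 10^6 m/s) / (3.34 × 10^-27 kg × 7.36 × 10^6 m/s)
         = 1.13 × 10^-4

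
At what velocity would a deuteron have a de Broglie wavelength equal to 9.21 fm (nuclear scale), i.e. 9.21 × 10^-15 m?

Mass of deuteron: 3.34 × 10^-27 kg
2.15 × 10^7 m/s

From λ = h/(mv), solve for v:

v = h/(mλ)
v = (6.626 × 10^-34 J·s) / (3.34 × 10^-27 kg × 9.21 × 10^-15 m)
v = 2.15 × 10^7 m/s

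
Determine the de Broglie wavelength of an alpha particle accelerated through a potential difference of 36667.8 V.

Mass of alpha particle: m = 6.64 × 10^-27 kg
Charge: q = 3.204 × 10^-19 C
5.30 × 10^-14 m

When a particle is accelerated through voltage V, it gains kinetic energy KE = qV.

The de Broglie wavelength is then λ = h/√(2mqV):

λ = h/√(2mqV)
λ = (6.626 × 10^-34 J·s) / √(2 × 6.64 × 10^-27 kg × 3.204 × 10^-19 C × 36667.8 V)
λ = 5.30 × 10^-14 m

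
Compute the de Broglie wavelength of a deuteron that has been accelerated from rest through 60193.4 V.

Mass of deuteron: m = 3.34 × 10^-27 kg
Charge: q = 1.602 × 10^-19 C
8.26 × 10^-14 m

When a particle is accelerated through voltage V, it gains kinetic energy KE = qV.

The de Broglie wavelength is then λ = h/√(2mqV):

λ = h/√(2mqV)
λ = (6.626 × 10^-34 J·s) / √(2 × 3.34 × 10^-27 kg × 1.602 × 10^-19 C × 60193.4 V)
λ = 8.26 × 10^-14 m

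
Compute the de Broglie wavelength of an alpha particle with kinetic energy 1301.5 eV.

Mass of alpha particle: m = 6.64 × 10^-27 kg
3.98 × 10^-13 m

Using λ = h/√(2mKE):

First convert KE to Joules: KE = 1301.5 eV = 2.085 × 10^-16 J

λ = h/√(2mKE)
λ = (6.626 × 10^-34 J·s) / √(2 × 6.64 × 10^-27 kg × 2.085 × 10^-16 J)
λ = 3.98 × 10^-13 m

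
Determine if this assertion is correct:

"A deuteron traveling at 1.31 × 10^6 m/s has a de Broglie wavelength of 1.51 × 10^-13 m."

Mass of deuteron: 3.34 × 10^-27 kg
True

The claim is correct.

Using λ = h/(mv):
λ = (6.626 × 10^-34 J·s) / (3.34 × 10^-27 kg × 1.31 × 10^6 m/s)
λ = 1.51 × 10^-13 m

This matches the claimed value.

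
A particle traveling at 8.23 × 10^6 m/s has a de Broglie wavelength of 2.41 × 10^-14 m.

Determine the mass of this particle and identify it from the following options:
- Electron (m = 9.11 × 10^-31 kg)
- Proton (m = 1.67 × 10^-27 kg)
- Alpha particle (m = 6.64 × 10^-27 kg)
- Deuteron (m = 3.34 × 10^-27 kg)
The particle is a deuteron.

From λ = h/(mv), solve for mass:

m = h/(λv)
m = (6.626 × 10^-34 J·s) / (2.41 × 10^-14 m × 8.23 × 10^6 m/s)
m = 3.34 × 10^-27 kg

Comparing with the listed masses, this is closest to a deuteron.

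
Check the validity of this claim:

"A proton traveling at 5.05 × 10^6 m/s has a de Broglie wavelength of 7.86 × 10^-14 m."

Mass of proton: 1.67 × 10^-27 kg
True

The claim is correct.

Using λ = h/(mv):
λ = (6.626 × 10^-34 J·s) / (1.67 × 10^-27 kg × 5.05 × 10^6 m/s)
λ = 7.86 × 10^-14 m

This matches the claimed value.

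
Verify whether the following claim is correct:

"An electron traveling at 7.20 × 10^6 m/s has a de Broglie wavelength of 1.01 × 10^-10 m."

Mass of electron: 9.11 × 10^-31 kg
True

The claim is correct.

Using λ = h/(mv):
λ = (6.626 × 10^-34 J·s) / (9.11 × 10^-31 kg × 7.20 × 10^6 m/s)
λ = 1.01 × 10^-10 m

This matches the claimed value.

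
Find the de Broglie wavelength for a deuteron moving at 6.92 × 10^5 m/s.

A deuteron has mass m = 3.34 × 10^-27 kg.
2.87 × 10^-13 m

Using the de Broglie relation λ = h/(mv):

λ = h/(mv)
λ = (6.626 × 10^-34 J·s) / (3.34 × 10^-27 kg × 6.92 × 10^5 m/s)
λ = 2.87 × 10^-13 m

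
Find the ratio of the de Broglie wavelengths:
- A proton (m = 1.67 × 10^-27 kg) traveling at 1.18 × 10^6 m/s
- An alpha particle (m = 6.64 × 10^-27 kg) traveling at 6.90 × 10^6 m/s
λ₁/λ₂ = 23.2

Using λ = h/(mv):

λ₁ = h/(m₁v₁) = 3.36 × 10^-13 m
λ₂ = h/(m₂v₂) = 1.45 × 10^-14 m

Ratio λ₁/λ₂ = (m₂v₂)/(m₁v₁)
         = (6.64 × 10^-27 kg × 6.90 × 10^6 m/s) / (1.67 × 10^-27 kg × 1.18 × 10^6 m/s)
         = 23.2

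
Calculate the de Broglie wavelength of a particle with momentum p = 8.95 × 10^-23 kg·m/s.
7.40 × 10^-12 m

Using the de Broglie relation λ = h/p:

λ = h/p
λ = (6.626 × 10^-34 J·s) / (8.95 × 10^-23 kg·m/s)
λ = 7.40 × 10^-12 m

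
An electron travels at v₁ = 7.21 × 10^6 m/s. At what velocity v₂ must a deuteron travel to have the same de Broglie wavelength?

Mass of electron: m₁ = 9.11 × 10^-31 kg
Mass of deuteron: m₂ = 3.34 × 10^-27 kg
v₂ = 1.97 × 10^3 m/s

For equal de Broglie wavelengths: λ₁ = λ₂

h/(m₁v₁) = h/(m₂v₂)
m₁v₁ = m₂v₂
v₂ = v₁ · (m₁/m₂)

v₂ = 7.21 × 10^6 m/s × (9.11 × 10^-31 kg / 3.34 × 10^-27 kg)
v₂ = 1.97 × 10^3 m/s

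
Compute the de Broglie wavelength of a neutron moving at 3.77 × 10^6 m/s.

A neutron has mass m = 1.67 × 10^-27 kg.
1.05 × 10^-13 m

Using the de Broglie relation λ = h/(mv):

λ = h/(mv)
λ = (6.626 × 10^-34 J·s) / (1.67 × 10^-27 kg × 3.77 × 10^6 m/s)
λ = 1.05 × 10^-13 m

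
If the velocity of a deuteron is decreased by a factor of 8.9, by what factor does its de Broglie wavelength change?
The wavelength increases by a factor of 8.9.

From λ = h/(mv), the wavelength is inversely proportional to velocity:

λ ∝ 1/v

If v → v/8.9, then λ → 8.9λ

When velocity is decreased by a factor of 8.9, the wavelength increases by a factor of 8.9.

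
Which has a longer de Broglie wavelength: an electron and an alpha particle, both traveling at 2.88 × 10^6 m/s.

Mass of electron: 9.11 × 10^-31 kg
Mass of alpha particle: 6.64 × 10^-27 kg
The electron has the longer wavelength.

Using λ = h/(mv), since both particles have the same velocity, the wavelength depends only on mass.

For electron: λ₁ = h/(m₁v) = 2.53 × 10^-10 m
For alpha particle: λ₂ = h/(m₂v) = 3.46 × 10^-14 m

Since λ ∝ 1/m at constant velocity, the lighter particle has the longer wavelength.

The electron has the longer de Broglie wavelength.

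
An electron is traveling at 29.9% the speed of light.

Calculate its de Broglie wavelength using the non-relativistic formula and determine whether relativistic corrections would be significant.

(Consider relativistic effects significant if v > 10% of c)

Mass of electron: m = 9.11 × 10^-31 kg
Yes, relativistic corrections are needed.

Using the non-relativistic de Broglie formula λ = h/(mv):

v = 29.9% × c = 8.964 × 10^7 m/s

λ = h/(mv)
λ = (6.626 × 10^-34 J·s) / (9.11 × 10^-31 kg × 8.964 × 10^7 m/s)
λ = 8.11 × 10^-12 m

Since v = 29.9% of c > 10% of c, relativistic corrections ARE significant and the actual wavelength would differ from this non-relativistic estimate.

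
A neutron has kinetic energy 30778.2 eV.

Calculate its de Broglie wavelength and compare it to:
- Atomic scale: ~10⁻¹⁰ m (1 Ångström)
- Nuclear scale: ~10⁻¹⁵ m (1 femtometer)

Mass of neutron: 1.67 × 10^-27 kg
λ = 1.63 × 10^-13 m, which is between nuclear and atomic scales.

Using λ = h/√(2mKE):

KE = 30778.2 eV = 4.931 × 10^-15 J

λ = h/√(2mKE)
λ = (6.626 × 10^-34 J·s) / √(2 × 1.67 × 10^-27 kg × 4.931 × 10^-15 J)
λ = 1.63 × 10^-13 m

Comparison:
- Atomic scale (10⁻¹⁰ m): λ is 0.0016× this size
- Nuclear scale (10⁻¹⁵ m): λ is 1.6e+02× this size

The wavelength is between nuclear and atomic scales.

This wavelength is appropriate for probing atomic structure but too large for nuclear physics experiments.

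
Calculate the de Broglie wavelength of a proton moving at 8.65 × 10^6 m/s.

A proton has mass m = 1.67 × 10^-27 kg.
4.59 × 10^-14 m

Using the de Broglie relation λ = h/(mv):

λ = h/(mv)
λ = (6.626 × 10^-34 J·s) / (1.67 × 10^-27 kg × 8.65 × 10^6 m/s)
λ = 4.59 × 10^-14 m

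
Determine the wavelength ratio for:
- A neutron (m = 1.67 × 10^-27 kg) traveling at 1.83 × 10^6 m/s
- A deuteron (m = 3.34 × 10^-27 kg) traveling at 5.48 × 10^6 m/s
λ₁/λ₂ = 5.99

Using λ = h/(mv):

λ₁ = h/(m₁v₁) = 2.17 × 10^-13 m
λ₂ = h/(m₂v₂) = 3.62 × 10^-14 m

Ratio λ₁/λ₂ = (m₂v₂)/(m₁v₁)
         = (3.34 × 10^-27 kg × 5.48 × 10^6 m/s) / (1.67 × 10^-27 kg × 1.83 × 10^6 m/s)
         = 5.99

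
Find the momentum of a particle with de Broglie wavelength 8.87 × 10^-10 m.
7.47 × 10^-25 kg·m/s

From the de Broglie relation λ = h/p, we solve for p:

p = h/λ
p = (6.626 × 10^-34 J·s) / (8.87 × 10^-10 m)
p = 7.47 × 10^-25 kg·m/s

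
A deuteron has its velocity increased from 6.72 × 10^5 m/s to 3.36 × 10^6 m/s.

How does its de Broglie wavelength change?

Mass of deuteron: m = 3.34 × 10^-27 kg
The wavelength decreases by a factor of 5.

Using λ = h/(mv):

Initial wavelength: λ₁ = h/(mv₁) = 2.95 × 10^-13 m
Final wavelength: λ₂ = h/(mv₂) = 5.90 × 10^-14 m

Since λ ∝ 1/v, when velocity increases by a factor of 5, the wavelength decreases by a factor of 5.

λ₂/λ₁ = v₁/v₂ = 1/5

The wavelength decreases by a factor of 5.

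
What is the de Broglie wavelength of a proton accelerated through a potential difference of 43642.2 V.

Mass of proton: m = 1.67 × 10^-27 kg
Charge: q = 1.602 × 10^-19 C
1.37 × 10^-13 m

When a particle is accelerated through voltage V, it gains kinetic energy KE = qV.

The de Broglie wavelength is then λ = h/√(2mqV):

λ = h/√(2mqV)
λ = (6.626 × 10^-34 J·s) / √(2 × 1.67 × 10^-27 kg × 1.602 × 10^-19 C × 43642.2 V)
λ = 1.37 × 10^-13 m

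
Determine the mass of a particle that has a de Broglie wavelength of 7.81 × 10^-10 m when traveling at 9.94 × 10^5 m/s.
8.54 × 10^-31 kg

From the de Broglie relation λ = h/(mv), we solve for m:

m = h/(λv)
m = (6.626 × 10^-34 J·s) / (7.81 × 10^-10 m × 9.94 × 10^5 m/s)
m = 8.54 × 10^-31 kg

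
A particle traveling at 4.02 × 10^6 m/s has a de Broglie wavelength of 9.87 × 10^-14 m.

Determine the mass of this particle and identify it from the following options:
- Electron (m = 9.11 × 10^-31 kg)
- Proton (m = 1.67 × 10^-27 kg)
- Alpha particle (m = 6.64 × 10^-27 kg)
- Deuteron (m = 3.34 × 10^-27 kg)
The particle is a proton.

From λ = h/(mv), solve for mass:

m = h/(λv)
m = (6.626 × 10^-34 J·s) / (9.87 × 10^-14 m × 4.02 × 10^6 m/s)
m = 1.67 × 10^-27 kg

Comparing with the listed masses, this is closest to a proton.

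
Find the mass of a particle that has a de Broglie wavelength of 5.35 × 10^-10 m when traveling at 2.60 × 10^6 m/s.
4.76 × 10^-31 kg

From the de Broglie relation λ = h/(mv), we solve for m:

m = h/(λv)
m = (6.626 × 10^-34 J·s) / (5.35 × 10^-10 m × 2.60 × 10^6 m/s)
m = 4.76 × 10^-31 kg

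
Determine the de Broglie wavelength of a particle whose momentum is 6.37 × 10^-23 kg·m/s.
1.04 × 10^-11 m

Using the de Broglie relation λ = h/p:

λ = h/p
λ = (6.626 × 10^-34 J·s) / (6.37 × 10^-23 kg·m/s)
λ = 1.04 × 10^-11 m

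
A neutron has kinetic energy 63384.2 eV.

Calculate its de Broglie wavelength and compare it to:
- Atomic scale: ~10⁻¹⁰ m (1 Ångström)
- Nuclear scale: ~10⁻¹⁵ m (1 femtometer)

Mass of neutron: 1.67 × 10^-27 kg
λ = 1.14 × 10^-13 m, which is between nuclear and atomic scales.

Using λ = h/√(2mKE):

KE = 63384.2 eV = 1.016 × 10^-14 J

λ = h/√(2mKE)
λ = (6.626 × 10^-34 J·s) / √(2 × 1.67 × 10^-27 kg × 1.016 × 10^-14 J)
λ = 1.14 × 10^-13 m

Comparison:
- Atomic scale (10⁻¹⁰ m): λ is 0.0011× this size
- Nuclear scale (10⁻¹⁵ m): λ is 1.1e+02× this size

The wavelength is between nuclear and atomic scales.

This wavelength is appropriate for probing atomic structure but too large for nuclear physics experiments.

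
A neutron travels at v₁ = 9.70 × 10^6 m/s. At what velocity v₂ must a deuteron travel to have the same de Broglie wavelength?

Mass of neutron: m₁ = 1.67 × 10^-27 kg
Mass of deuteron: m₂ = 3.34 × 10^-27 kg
v₂ = 4.85 × 10^6 m/s

For equal de Broglie wavelengths: λ₁ = λ₂

h/(m₁v₁) = h/(m₂v₂)
m₁v₁ = m₂v₂
v₂ = v₁ · (m₁/m₂)

v₂ = 9.70 × 10^6 m/s × (1.67 × 10^-27 kg / 3.34 × 10^-27 kg)
v₂ = 4.85 × 10^6 m/s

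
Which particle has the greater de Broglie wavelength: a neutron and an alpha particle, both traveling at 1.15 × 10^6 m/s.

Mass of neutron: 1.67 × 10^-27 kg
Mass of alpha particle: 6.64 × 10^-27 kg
The neutron has the longer wavelength.

Using λ = h/(mv), since both particles have the same velocity, the wavelength depends only on mass.

For neutron: λ₁ = h/(m₁v) = 3.45 × 10^-13 m
For alpha particle: λ₂ = h/(m₂v) = 8.68 × 10^-14 m

Since λ ∝ 1/m at constant velocity, the lighter particle has the longer wavelength.

The neutron has the longer de Broglie wavelength.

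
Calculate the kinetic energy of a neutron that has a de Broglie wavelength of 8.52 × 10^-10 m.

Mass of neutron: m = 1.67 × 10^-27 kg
1.81 × 10^-22 J (or 1.13 × 10^-3 eV)

From λ = h/√(2mKE), we solve for KE:

λ² = h²/(2mKE)
KE = h²/(2mλ²)
KE = (6.626 × 10^-34 J·s)² / (2 × 1.67 × 10^-27 kg × (8.52 × 10^-10 m)²)
KE = 1.81 × 10^-22 J
KE = 1.13 × 10^-3 eV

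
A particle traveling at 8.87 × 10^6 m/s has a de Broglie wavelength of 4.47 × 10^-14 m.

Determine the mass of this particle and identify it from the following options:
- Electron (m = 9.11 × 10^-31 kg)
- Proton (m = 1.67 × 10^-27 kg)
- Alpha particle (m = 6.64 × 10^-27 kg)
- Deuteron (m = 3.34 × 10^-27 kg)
The particle is a proton.

From λ = h/(mv), solve for mass:

m = h/(λv)
m = (6.626 × 10^-34 J·s) / (4.47 × 10^-14 m × 8.87 × 10^6 m/s)
m = 1.67 × 10^-27 kg

Comparing with the listed masses, this is closest to a proton.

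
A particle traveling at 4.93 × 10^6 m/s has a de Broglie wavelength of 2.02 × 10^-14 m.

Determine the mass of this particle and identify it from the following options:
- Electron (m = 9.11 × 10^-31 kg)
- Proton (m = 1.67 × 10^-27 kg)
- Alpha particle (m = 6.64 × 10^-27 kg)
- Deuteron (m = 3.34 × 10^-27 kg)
The particle is an alpha particle.

From λ = h/(mv), solve for mass:

m = h/(λv)
m = (6.626 × 10^-34 J·s) / (2.02 × 10^-14 m × 4.93 × 10^6 m/s)
m = 6.65 × 10^-27 kg

Comparing with the listed masses, this is closest to an alpha particle.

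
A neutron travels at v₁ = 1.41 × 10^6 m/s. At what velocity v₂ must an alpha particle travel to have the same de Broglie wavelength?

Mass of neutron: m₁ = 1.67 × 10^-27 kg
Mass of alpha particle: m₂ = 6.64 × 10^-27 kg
v₂ = 3.55 × 10^5 m/s

For equal de Broglie wavelengths: λ₁ = λ₂

h/(m₁v₁) = h/(m₂v₂)
m₁v₁ = m₂v₂
v₂ = v₁ · (m₁/m₂)

v₂ = 1.41 × 10^6 m/s × (1.67 × 10^-27 kg / 6.64 × 10^-27 kg)
v₂ = 3.55 × 10^5 m/s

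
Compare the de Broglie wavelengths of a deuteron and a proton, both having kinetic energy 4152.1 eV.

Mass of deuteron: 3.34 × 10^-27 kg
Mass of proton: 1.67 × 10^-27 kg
The proton has the longer wavelength.

Using λ = h/√(2mKE):

For deuteron: λ₁ = h/√(2m₁KE) = 3.14 × 10^-13 m
For proton: λ₂ = h/√(2m₂KE) = 4.45 × 10^-13 m

Since λ ∝ 1/√m at constant kinetic energy, the lighter particle has the longer wavelength.

The proton has the longer de Broglie wavelength.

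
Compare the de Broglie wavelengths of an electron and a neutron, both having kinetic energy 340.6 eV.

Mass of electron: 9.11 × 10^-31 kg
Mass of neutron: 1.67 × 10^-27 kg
The electron has the longer wavelength.

Using λ = h/√(2mKE):

For electron: λ₁ = h/√(2m₁KE) = 6.65 × 10^-11 m
For neutron: λ₂ = h/√(2m₂KE) = 1.55 × 10^-12 m

Since λ ∝ 1/√m at constant kinetic energy, the lighter particle has the longer wavelength.

The electron has the longer de Broglie wavelength.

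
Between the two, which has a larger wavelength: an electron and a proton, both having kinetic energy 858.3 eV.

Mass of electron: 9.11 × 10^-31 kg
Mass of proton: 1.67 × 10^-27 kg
The electron has the longer wavelength.

Using λ = h/√(2mKE):

For electron: λ₁ = h/√(2m₁KE) = 4.19 × 10^-11 m
For proton: λ₂ = h/√(2m₂KE) = 9.78 × 10^-13 m

Since λ ∝ 1/√m at constant kinetic energy, the lighter particle has the longer wavelength.

The electron has the longer de Broglie wavelength.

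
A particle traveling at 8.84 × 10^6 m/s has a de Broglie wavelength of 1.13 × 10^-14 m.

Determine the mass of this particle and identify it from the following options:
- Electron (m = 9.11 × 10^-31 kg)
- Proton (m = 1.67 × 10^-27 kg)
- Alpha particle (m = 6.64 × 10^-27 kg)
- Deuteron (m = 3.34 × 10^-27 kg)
The particle is an alpha particle.

From λ = h/(mv), solve for mass:

m = h/(λv)
m = (6.626 × 10^-34 J·s) / (1.13 × 10^-14 m × 8.84 × 10^6 m/s)
m = 6.63 × 10^-27 kg

Comparing with the listed masses, this is closest to an alpha particle.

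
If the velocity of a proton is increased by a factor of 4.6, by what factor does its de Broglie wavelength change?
The wavelength decreases by a factor of 4.6.

From λ = h/(mv), the wavelength is inversely proportional to velocity:

λ ∝ 1/v

If v → 4.6v, then λ → λ/4.6

When velocity is increased by a factor of 4.6, the wavelength decreases by a factor of 4.6.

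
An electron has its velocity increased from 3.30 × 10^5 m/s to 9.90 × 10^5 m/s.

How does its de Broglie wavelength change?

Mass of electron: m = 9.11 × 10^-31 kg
The wavelength decreases by a factor of 3.

Using λ = h/(mv):

Initial wavelength: λ₁ = h/(mv₁) = 2.20 × 10^-9 m
Final wavelength: λ₂ = h/(mv₂) = 7.35 × 10^-10 m

Since λ ∝ 1/v, when velocity increases by a factor of 3, the wavelength decreases by a factor of 3.

λ₂/λ₁ = v₁/v₂ = 1/3

The wavelength decreases by a factor of 3.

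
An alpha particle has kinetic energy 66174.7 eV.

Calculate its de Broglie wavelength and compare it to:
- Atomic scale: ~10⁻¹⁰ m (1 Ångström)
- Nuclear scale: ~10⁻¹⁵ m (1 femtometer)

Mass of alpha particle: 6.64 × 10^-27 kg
λ = 5.58 × 10^-14 m, which is between nuclear and atomic scales.

Using λ = h/√(2mKE):

KE = 66174.7 eV = 1.060 × 10^-14 J

λ = h/√(2mKE)
λ = (6.626 × 10^-34 J·s) / √(2 × 6.64 × 10^-27 kg × 1.060 × 10^-14 J)
λ = 5.58 × 10^-14 m

Comparison:
- Atomic scale (10⁻¹⁰ m): λ is 0.00056× this size
- Nuclear scale (10⁻¹⁵ m): λ is 56× this size

The wavelength is between nuclear and atomic scales.

This wavelength is appropriate for probing atomic structure but too large for nuclear physics experiments.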